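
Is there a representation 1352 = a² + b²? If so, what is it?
14² + 34² (a=14, b=34)

Factorization: 1352 = 2^3 × 13^2
By Fermat: n is sum of two squares iff every prime p ≡ 3 (mod 4) appears to even power.
All primes ≡ 3 (mod 4) appear to even power.
Search a = 0, 1, 2, … for 1352 - a² a perfect square: first hit at a = 14: 1352 - 196 = 1156 = 34².
1352 = 14² + 34² = 196 + 1156 ✓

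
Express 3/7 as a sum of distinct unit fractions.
1/3 + 1/11 + 1/231

Greedy algorithm:
3/7: ceiling(7/3) = 3, use 1/3
2/21: ceiling(21/2) = 11, use 1/11
1/231: ceiling(231/1) = 231, use 1/231
Result: 3/7 = 1/3 + 1/11 + 1/231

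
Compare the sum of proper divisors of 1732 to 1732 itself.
deficient

Proper divisors of 1732: sum = 1 + 2 + 4 + 433 + 866 = 1306
Since 1306 < 1732, 1732 is deficient.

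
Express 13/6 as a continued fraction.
[2; 6]

Euclidean algorithm steps:
13 = 2 × 6 + 1
6 = 6 × 1 + 0
Continued fraction: [2; 6]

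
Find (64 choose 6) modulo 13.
1

Using Lucas' theorem:
Write n=64 and k=6 in base 13:
n in base 13: [4, 12]
k in base 13: [0, 6]
C(64,6) mod 13 = ∏ C(n_i, k_i) mod 13
Digit binomials (mod 13): C(4,0) = 1; C(12,6) = 924 ≡ 1
Product: 1 × 1 = 1 ≡ 1 (mod 13)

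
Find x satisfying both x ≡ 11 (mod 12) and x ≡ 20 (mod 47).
443

Using Chinese Remainder Theorem:
M = 12 × 47 = 564
M1 = 47, M2 = 12
y1 = 47^(-1) mod 12 = 11
y2 = 12^(-1) mod 47 = 4
x = (11×47×11 + 20×12×4) mod 564 = 443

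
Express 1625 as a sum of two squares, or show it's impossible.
5² + 40² (a=5, b=40)

Factorization: 1625 = 5^3 × 13
By Fermat: n is sum of two squares iff every prime p ≡ 3 (mod 4) appears to even power.
All primes ≡ 3 (mod 4) appear to even power.
Search a = 0, 1, 2, … for 1625 - a² a perfect square: first hit at a = 5: 1625 - 25 = 1600 = 40².
1625 = 5² + 40² = 25 + 1600 ✓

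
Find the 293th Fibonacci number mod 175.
138

Matrix identity: Q^n = [[F_(n+1), F_n], [F_n, F_(n-1)]] with Q = [[1,1],[1,0]].
n = 293 = 100100101₂. Square-and-multiply, entries mod 175:
Q^1 = [[1,1],[1,0]]
Q^2 = (Q^1)² = [[2,1],[1,1]]
Q^4 = (Q^2)² = [[5,3],[3,2]]
Q^9 = (Q^4)²·Q = [[55,34],[34,21]]
Q^18 = (Q^9)² = [[156,134],[134,22]]
Q^36 = (Q^18)² = [[117,52],[52,65]]
Q^73 = (Q^36)²·Q = [[132,118],[118,14]]
Q^146 = (Q^73)² = [[23,78],[78,120]]
Q^293 = (Q^146)²·Q = [[92,138],[138,129]]
F_293 mod 175 = Q^293[0][1] = 138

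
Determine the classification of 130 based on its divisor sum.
deficient

Proper divisors of 130: sum = 1 + 2 + 5 + 10 + 13 + 26 + 65 = 122
Since 122 < 130, 130 is deficient.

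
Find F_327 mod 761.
304

Matrix identity: Q^n = [[F_(n+1), F_n], [F_n, F_(n-1)]] with Q = [[1,1],[1,0]].
n = 327 = 101000111₂. Square-and-multiply, entries mod 761:
Q^1 = [[1,1],[1,0]]
Q^2 = (Q^1)² = [[2,1],[1,1]]
Q^5 = (Q^2)²·Q = [[8,5],[5,3]]
Q^10 = (Q^5)² = [[89,55],[55,34]]
Q^20 = (Q^10)² = [[292,677],[677,376]]
Q^40 = (Q^20)² = [[239,202],[202,37]]
Q^81 = (Q^40)²·Q = [[716,517],[517,199]]
Q^163 = (Q^81)²·Q = [[394,681],[681,474]]
Q^327 = (Q^163)²·Q = [[115,304],[304,572]]
F_327 mod 761 = Q^327[0][1] = 304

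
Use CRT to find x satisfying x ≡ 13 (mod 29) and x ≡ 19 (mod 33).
448

Using Chinese Remainder Theorem:
M = 29 × 33 = 957
M1 = 33, M2 = 29
y1 = 33^(-1) mod 29 = 22
y2 = 29^(-1) mod 33 = 8
x = (13×33×22 + 19×29×8) mod 957 = 448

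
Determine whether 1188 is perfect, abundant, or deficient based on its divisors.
abundant

Proper divisors of 1188: sum = 1 + 2 + 3 + 4 + 6 + 9 + 11 + 12 + ... + 198 + 297 + 396 + 594 (23 divisors) = 2172
Since 2172 > 1188, 1188 is abundant.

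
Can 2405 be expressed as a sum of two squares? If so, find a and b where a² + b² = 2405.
2² + 49² (a=2, b=49)

Factorization: 2405 = 5 × 13 × 37
By Fermat: n is sum of two squares iff every prime p ≡ 3 (mod 4) appears to even power.
All primes ≡ 3 (mod 4) appear to even power.
Search a = 0, 1, 2, … for 2405 - a² a perfect square: first hit at a = 2: 2405 - 4 = 2401 = 49².
2405 = 2² + 49² = 4 + 2401 ✓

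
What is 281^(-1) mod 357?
155

gcd(281, 357) = 1, so the inverse exists.
Extended Euclidean algorithm on (357, 281):
357 = 1 × 281 + 76  ⟹  76 = (1)·357 + (-1)·281
281 = 3 × 76 + 53  ⟹  53 = (-3)·357 + (4)·281
76 = 1 × 53 + 23  ⟹  23 = (4)·357 + (-5)·281
53 = 2 × 23 + 7  ⟹  7 = (-11)·357 + (14)·281
23 = 3 × 7 + 2  ⟹  2 = (37)·357 + (-47)·281
7 = 3 × 2 + 1  ⟹  1 = (-122)·357 + (155)·281
So (155)·281 ≡ 1 (mod 357), i.e. 281^(-1) ≡ 155 (mod 357).
Check: 281 × 155 = 43555 ≡ 1 (mod 357)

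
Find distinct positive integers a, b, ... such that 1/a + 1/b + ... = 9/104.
1/12 + 1/312

Greedy algorithm:
9/104: ceiling(104/9) = 12, use 1/12
1/312: ceiling(312/1) = 312, use 1/312
Result: 9/104 = 1/12 + 1/312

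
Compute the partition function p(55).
451276

p(n) counts ways to write n as a sum of positive integers (order ignored).
Euler's pentagonal recurrence: p(k) = p(k-1) + p(k-2) - p(k-5) - p(k-7) + p(k-12) + p(k-15) - ... (offsets j(3j∓1)/2, signs ++--, p(0)=1, p(<0)=0).
DP table for k = 0..54: p(0)=1, p(1)=1, p(2)=2, p(3)=3, p(4)=5, p(5)=7, p(6)=11, p(7)=15, p(8)=22, p(9)=30, p(10)=42, p(11)=56, p(12)=77, p(13)=101, p(14)=135, p(15)=176, p(16)=231, p(17)=297, p(18)=385, p(19)=490, p(20)=627, p(21)=792, p(22)=1002, p(23)=1255, p(24)=1575, p(25)=1958, p(26)=2436, p(27)=3010, p(28)=3718, p(29)=4565, p(30)=5604, p(31)=6842, p(32)=8349, p(33)=10143, p(34)=12310, p(35)=14883, p(36)=17977, p(37)=21637, p(38)=26015, p(39)=31185, p(40)=37338, p(41)=44583, p(42)=53174, p(43)=63261, p(44)=75175, p(45)=89134, p(46)=105558, p(47)=124754, p(48)=147273, p(49)=173525, p(50)=204226, p(51)=239943, p(52)=281589, p(53)=329931, p(54)=386155.
Final step: p(55) = p(54) + p(53) - p(50) - p(48) + p(43) + p(40) - p(33) - p(29) + p(20) + p(15) - p(4)
= 386155 + 329931 - 204226 - 147273 + 63261 + 37338 - 10143 - 4565 + 627 + 176 - 5
= 451276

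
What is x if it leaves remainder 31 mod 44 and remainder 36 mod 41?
1307

Using Chinese Remainder Theorem:
M = 44 × 41 = 1804
M1 = 41, M2 = 44
y1 = 41^(-1) mod 44 = 29
y2 = 44^(-1) mod 41 = 14
x = (31×41×29 + 36×44×14) mod 1804 = 1307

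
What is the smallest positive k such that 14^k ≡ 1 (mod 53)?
52

53 is prime, so ord(14) divides φ(53) = 52.
Divisors of 52: 1, 2, 4, 13, 26, 52.
Repeated squaring: 14^1 ≡ 14, 14^2 ≡ 37, 14^4 ≡ 44, 14^8 ≡ 28, 14^16 ≡ 42, 14^32 ≡ 15 (mod 53).
Test 14^d mod 53 for each divisor d in increasing order:
14^1 ≡ 14
14^2 ≡ 37
14^4 ≡ 44
14^13 = 14^8·14^4·14^1 ≡ 23
14^26 = 14^16·14^8·14^2 ≡ 52
14^52 = 14^32·14^16·14^4 ≡ 1  ← first divisor giving 1
The order is 52.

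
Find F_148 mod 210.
171

Matrix identity: Q^n = [[F_(n+1), F_n], [F_n, F_(n-1)]] with Q = [[1,1],[1,0]].
n = 148 = 10010100₂. Square-and-multiply, entries mod 210:
Q^1 = [[1,1],[1,0]]
Q^2 = (Q^1)² = [[2,1],[1,1]]
Q^4 = (Q^2)² = [[5,3],[3,2]]
Q^9 = (Q^4)²·Q = [[55,34],[34,21]]
Q^18 = (Q^9)² = [[191,64],[64,127]]
Q^37 = (Q^18)²·Q = [[29,47],[47,192]]
Q^74 = (Q^37)² = [[110,97],[97,13]]
Q^148 = (Q^74)² = [[89,171],[171,128]]
F_148 mod 210 = Q^148[0][1] = 171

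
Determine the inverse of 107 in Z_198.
161

gcd(107, 198) = 1, so the inverse exists.
Extended Euclidean algorithm on (198, 107):
198 = 1 × 107 + 91  ⟹  91 = (1)·198 + (-1)·107
107 = 1 × 91 + 16  ⟹  16 = (-1)·198 + (2)·107
91 = 5 × 16 + 11  ⟹  11 = (6)·198 + (-11)·107
16 = 1 × 11 + 5  ⟹  5 = (-7)·198 + (13)·107
11 = 2 × 5 + 1  ⟹  1 = (20)·198 + (-37)·107
So (-37)·107 ≡ 1 (mod 198), i.e. 107^(-1) ≡ -37 ≡ 161 (mod 198).
Check: 107 × 161 = 17227 ≡ 1 (mod 198)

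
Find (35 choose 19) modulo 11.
0

Using Lucas' theorem:
Write n=35 and k=19 in base 11:
n in base 11: [3, 2]
k in base 11: [1, 8]
C(35,19) mod 11 = ∏ C(n_i, k_i) mod 11
Digit binomials (mod 11): C(3,1) = 3; C(2,8) = 0 (k_i > n_i)
Product: 3 × 0 = 0 ≡ 0 (mod 11)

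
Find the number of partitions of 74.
7089500

p(n) counts ways to write n as a sum of positive integers (order ignored).
Euler's pentagonal recurrence: p(k) = p(k-1) + p(k-2) - p(k-5) - p(k-7) + p(k-12) + p(k-15) - ... (offsets j(3j∓1)/2, signs ++--, p(0)=1, p(<0)=0).
DP table for k = 0..73: p(0)=1, p(1)=1, p(2)=2, p(3)=3, p(4)=5, p(5)=7, p(6)=11, p(7)=15, p(8)=22, p(9)=30, p(10)=42, p(11)=56, p(12)=77, p(13)=101, p(14)=135, p(15)=176, p(16)=231, p(17)=297, p(18)=385, p(19)=490, p(20)=627, p(21)=792, p(22)=1002, p(23)=1255, p(24)=1575, p(25)=1958, p(26)=2436, p(27)=3010, p(28)=3718, p(29)=4565, p(30)=5604, p(31)=6842, p(32)=8349, p(33)=10143, p(34)=12310, p(35)=14883, p(36)=17977, p(37)=21637, p(38)=26015, p(39)=31185, p(40)=37338, p(41)=44583, p(42)=53174, p(43)=63261, p(44)=75175, p(45)=89134, p(46)=105558, p(47)=124754, p(48)=147273, p(49)=173525, p(50)=204226, p(51)=239943, p(52)=281589, p(53)=329931, p(54)=386155, p(55)=451276, p(56)=526823, p(57)=614154, p(58)=715220, p(59)=831820, p(60)=966467, p(61)=1121505, p(62)=1300156, p(63)=1505499, p(64)=1741630, p(65)=2012558, p(66)=2323520, p(67)=2679689, p(68)=3087735, p(69)=3554345, p(70)=4087968, p(71)=4697205, p(72)=5392783, p(73)=6185689.
Final step: p(74) = p(73) + p(72) - p(69) - p(67) + p(62) + p(59) - p(52) - p(48) + p(39) + p(34) - p(23) - p(17) + p(4)
= 6185689 + 5392783 - 3554345 - 2679689 + 1300156 + 831820 - 281589 - 147273 + 31185 + 12310 - 1255 - 297 + 5
= 7089500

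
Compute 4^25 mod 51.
4

Repeated squaring. Binary of 25 = 11001.
4^1 ≡ 4 (mod 51); 4^2 ≡ 16 (mod 51); 4^4 ≡ 1 (mod 51); 4^8 ≡ 1 (mod 51); 4^16 ≡ 1 (mod 51)
4^25 = 4^1 × 4^8 × 4^16 ≡ 4 (mod 51)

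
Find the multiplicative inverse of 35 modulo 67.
23

gcd(35, 67) = 1, so the inverse exists.
Extended Euclidean algorithm on (67, 35):
67 = 1 × 35 + 32  ⟹  32 = (1)·67 + (-1)·35
35 = 1 × 32 + 3  ⟹  3 = (-1)·67 + (2)·35
32 = 10 × 3 + 2  ⟹  2 = (11)·67 + (-21)·35
3 = 1 × 2 + 1  ⟹  1 = (-12)·67 + (23)·35
So (23)·35 ≡ 1 (mod 67), i.e. 35^(-1) ≡ 23 (mod 67).
Check: 35 × 23 = 805 ≡ 1 (mod 67)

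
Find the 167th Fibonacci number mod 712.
657

Matrix identity: Q^n = [[F_(n+1), F_n], [F_n, F_(n-1)]] with Q = [[1,1],[1,0]].
n = 167 = 10100111₂. Square-and-multiply, entries mod 712:
Q^1 = [[1,1],[1,0]]
Q^2 = (Q^1)² = [[2,1],[1,1]]
Q^5 = (Q^2)²·Q = [[8,5],[5,3]]
Q^10 = (Q^5)² = [[89,55],[55,34]]
Q^20 = (Q^10)² = [[266,357],[357,621]]
Q^41 = (Q^20)²·Q = [[88,269],[269,531]]
Q^83 = (Q^41)²·Q = [[264,361],[361,615]]
Q^167 = (Q^83)²·Q = [[424,657],[657,479]]
F_167 mod 712 = Q^167[0][1] = 657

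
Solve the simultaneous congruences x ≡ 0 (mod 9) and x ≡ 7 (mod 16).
135

Using Chinese Remainder Theorem:
M = 9 × 16 = 144
M1 = 16, M2 = 9
y1 = 16^(-1) mod 9 = 4
y2 = 9^(-1) mod 16 = 9
x = (0×16×4 + 7×9×9) mod 144 = 135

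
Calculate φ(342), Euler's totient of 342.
108

342 = 2 × 3^2 × 19
φ(n) = n × ∏(1 - 1/p) for each prime p dividing n
φ(342) = 342 × (1 - 1/2) × (1 - 1/3) × (1 - 1/19) = 108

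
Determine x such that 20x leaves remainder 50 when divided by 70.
x ≡ 6 (mod 7)

gcd(20, 70) = 10, which divides 50, so solutions exist.
Divide through by 10: 2x ≡ 5 (mod 7).
Find 2^(-1) mod 7 by the extended Euclidean algorithm:
7 = 3 × 2 + 1  ⟹  1 = (1)·7 + (-3)·2
So (-3)·2 ≡ 1 (mod 7), i.e. 2^(-1) ≡ -3 ≡ 4 (mod 7).
x ≡ 4 × 5 = 20 ≡ 6 (mod 7).
Check: 20 × 6 = 120 ≡ 50 (mod 70).
x ≡ 6 (mod 7), giving 10 solutions mod 70.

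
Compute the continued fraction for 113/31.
[3; 1, 1, 1, 4, 2]

Euclidean algorithm steps:
113 = 3 × 31 + 20
31 = 1 × 20 + 11
20 = 1 × 11 + 9
11 = 1 × 9 + 2
9 = 4 × 2 + 1
2 = 2 × 1 + 0
Continued fraction: [3; 1, 1, 1, 4, 2]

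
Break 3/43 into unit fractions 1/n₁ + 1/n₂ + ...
1/15 + 1/323 + 1/208335

Greedy algorithm:
3/43: ceiling(43/3) = 15, use 1/15
2/645: ceiling(645/2) = 323, use 1/323
1/208335: ceiling(208335/1) = 208335, use 1/208335
Result: 3/43 = 1/15 + 1/323 + 1/208335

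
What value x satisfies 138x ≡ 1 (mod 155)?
82

gcd(138, 155) = 1, so the inverse exists.
Extended Euclidean algorithm on (155, 138):
155 = 1 × 138 + 17  ⟹  17 = (1)·155 + (-1)·138
138 = 8 × 17 + 2  ⟹  2 = (-8)·155 + (9)·138
17 = 8 × 2 + 1  ⟹  1 = (65)·155 + (-73)·138
So (-73)·138 ≡ 1 (mod 155), i.e. 138^(-1) ≡ -73 ≡ 82 (mod 155).
Check: 138 × 82 = 11316 ≡ 1 (mod 155)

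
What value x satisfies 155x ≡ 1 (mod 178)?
147

gcd(155, 178) = 1, so the inverse exists.
Extended Euclidean algorithm on (178, 155):
178 = 1 × 155 + 23  ⟹  23 = (1)·178 + (-1)·155
155 = 6 × 23 + 17  ⟹  17 = (-6)·178 + (7)·155
23 = 1 × 17 + 6  ⟹  6 = (7)·178 + (-8)·155
17 = 2 × 6 + 5  ⟹  5 = (-20)·178 + (23)·155
6 = 1 × 5 + 1  ⟹  1 = (27)·178 + (-31)·155
So (-31)·155 ≡ 1 (mod 178), i.e. 155^(-1) ≡ -31 ≡ 147 (mod 178).
Check: 155 × 147 = 22785 ≡ 1 (mod 178)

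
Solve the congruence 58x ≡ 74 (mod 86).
x ≡ 25 (mod 43)

gcd(58, 86) = 2, which divides 74, so solutions exist.
Divide through by 2: 29x ≡ 37 (mod 43).
Find 29^(-1) mod 43 by the extended Euclidean algorithm:
43 = 1 × 29 + 14  ⟹  14 = (1)·43 + (-1)·29
29 = 2 × 14 + 1  ⟹  1 = (-2)·43 + (3)·29
So (3)·29 ≡ 1 (mod 43), i.e. 29^(-1) ≡ 3 (mod 43).
x ≡ 3 × 37 = 111 ≡ 25 (mod 43).
Check: 58 × 25 = 1450 ≡ 74 (mod 86).
x ≡ 25 (mod 43), giving 2 solutions mod 86.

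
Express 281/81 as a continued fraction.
[3; 2, 7, 1, 1, 2]

Euclidean algorithm steps:
281 = 3 × 81 + 38
81 = 2 × 38 + 5
38 = 7 × 5 + 3
5 = 1 × 3 + 2
3 = 1 × 2 + 1
2 = 2 × 1 + 0
Continued fraction: [3; 2, 7, 1, 1, 2]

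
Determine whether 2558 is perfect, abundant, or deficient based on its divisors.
deficient

Proper divisors of 2558: sum = 1 + 2 + 1279 = 1282
Since 1282 < 2558, 2558 is deficient.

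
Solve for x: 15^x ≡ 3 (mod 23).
10

Baby-step giant-step with step n = ⌈√23⌉ = 5.
Baby steps 15^j mod 23 (j:value) for j=0..4: 0:1, 1:15, 2:18, 3:17, 4:2.
Giant-step multiplier: 15^(-5) ≡ 15^(22-5) = 15^17 ≡ 10 (mod 23).
Giant steps γ_i = 3·10^i mod 23: γ_0=3, γ_1=7, γ_2=1 (in table at j=0).
x = i·n + j = 2·5 + 0 = 10.
Check: 15^10 ≡ 3 (mod 23).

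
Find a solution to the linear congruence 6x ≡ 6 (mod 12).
x ≡ 1 (mod 2)

gcd(6, 12) = 6, which divides 6, so solutions exist.
Divide through by 6: x ≡ 1 (mod 2).
The coefficient of x is now 1, so x ≡ 1 (mod 2).
Check: 6 × 1 = 6 ≡ 6 (mod 12).
x ≡ 1 (mod 2), giving 6 solutions mod 12.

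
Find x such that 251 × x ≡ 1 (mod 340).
191

gcd(251, 340) = 1, so the inverse exists.
Extended Euclidean algorithm on (340, 251):
340 = 1 × 251 + 89  ⟹  89 = (1)·340 + (-1)·251
251 = 2 × 89 + 73  ⟹  73 = (-2)·340 + (3)·251
89 = 1 × 73 + 16  ⟹  16 = (3)·340 + (-4)·251
73 = 4 × 16 + 9  ⟹  9 = (-14)·340 + (19)·251
16 = 1 × 9 + 7  ⟹  7 = (17)·340 + (-23)·251
9 = 1 × 7 + 2  ⟹  2 = (-31)·340 + (42)·251
7 = 3 × 2 + 1  ⟹  1 = (110)·340 + (-149)·251
So (-149)·251 ≡ 1 (mod 340), i.e. 251^(-1) ≡ -149 ≡ 191 (mod 340).
Check: 251 × 191 = 47941 ≡ 1 (mod 340)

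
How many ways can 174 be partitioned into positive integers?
397125074750

p(n) counts ways to write n as a sum of positive integers (order ignored).
Euler's pentagonal recurrence: p(k) = p(k-1) + p(k-2) - p(k-5) - p(k-7) + p(k-12) + p(k-15) - ... (offsets j(3j∓1)/2, signs ++--, p(0)=1, p(<0)=0).
DP table for k = 0..173: p(0)=1, p(1)=1, p(2)=2, p(3)=3, p(4)=5, p(5)=7, p(6)=11, p(7)=15, p(8)=22, p(9)=30, p(10)=42, p(11)=56, p(12)=77, p(13)=101, p(14)=135, p(15)=176, p(16)=231, p(17)=297, p(18)=385, p(19)=490, p(20)=627, p(21)=792, p(22)=1002, p(23)=1255, p(24)=1575, p(25)=1958, p(26)=2436, p(27)=3010, p(28)=3718, p(29)=4565, p(30)=5604, p(31)=6842, p(32)=8349, p(33)=10143, p(34)=12310, p(35)=14883, p(36)=17977, p(37)=21637, p(38)=26015, p(39)=31185, p(40)=37338, p(41)=44583, p(42)=53174, p(43)=63261, p(44)=75175, p(45)=89134, p(46)=105558, p(47)=124754, p(48)=147273, p(49)=173525, p(50)=204226, p(51)=239943, p(52)=281589, p(53)=329931, p(54)=386155, p(55)=451276, p(56)=526823, p(57)=614154, p(58)=715220, p(59)=831820, p(60)=966467, p(61)=1121505, p(62)=1300156, p(63)=1505499, p(64)=1741630, p(65)=2012558, p(66)=2323520, p(67)=2679689, p(68)=3087735, p(69)=3554345, p(70)=4087968, p(71)=4697205, p(72)=5392783, p(73)=6185689, p(74)=7089500, p(75)=8118264, p(76)=9289091, p(77)=10619863, p(78)=12132164, p(79)=13848650, p(80)=15796476, p(81)=18004327, p(82)=20506255, p(83)=23338469, p(84)=26543660, p(85)=30167357, p(86)=34262962, p(87)=38887673, p(88)=44108109, p(89)=49995925, p(90)=56634173, p(91)=64112359, p(92)=72533807, p(93)=82010177, p(94)=92669720, p(95)=104651419, p(96)=118114304, p(97)=133230930, p(98)=150198136, p(99)=169229875, p(100)=190569292, p(101)=214481126, p(102)=241265379, p(103)=271248950, p(104)=304801365, p(105)=342325709, p(106)=384276336, p(107)=431149389, p(108)=483502844, p(109)=541946240, p(110)=607163746, p(111)=679903203, p(112)=761002156, p(113)=851376628, p(114)=952050665, p(115)=1064144451, p(116)=1188908248, p(117)=1327710076, p(118)=1482074143, p(119)=1653668665, p(120)=1844349560, p(121)=2056148051, p(122)=2291320912, p(123)=2552338241, p(124)=2841940500, p(125)=3163127352, p(126)=3519222692, p(127)=3913864295, p(128)=4351078600, p(129)=4835271870, p(130)=5371315400, p(131)=5964539504, p(132)=6620830889, p(133)=7346629512, p(134)=8149040695, p(135)=9035836076, p(136)=10015581680, p(137)=11097645016, p(138)=12292341831, p(139)=13610949895, p(140)=15065878135, p(141)=16670689208, p(142)=18440293320, p(143)=20390982757, p(144)=22540654445, p(145)=24908858009, p(146)=27517052599, p(147)=30388671978, p(148)=33549419497, p(149)=37027355200, p(150)=40853235313, p(151)=45060624582, p(152)=49686288421, p(153)=54770336324, p(154)=60356673280, p(155)=66493182097, p(156)=73232243759, p(157)=80630964769, p(158)=88751778802, p(159)=97662728555, p(160)=107438159466, p(161)=118159068427, p(162)=129913904637, p(163)=142798995930, p(164)=156919475295, p(165)=172389800255, p(166)=189334822579, p(167)=207890420102, p(168)=228204732751, p(169)=250438925115, p(170)=274768617130, p(171)=301384802048, p(172)=330495499613, p(173)=362326859895.
Final step: p(174) = p(173) + p(172) - p(169) - p(167) + p(162) + p(159) - p(152) - p(148) + p(139) + p(134) - p(123) - p(117) + p(104) + p(97) - p(82) - p(74) + p(57) + p(48) - p(29) - p(19)
= 362326859895 + 330495499613 - 250438925115 - 207890420102 + 129913904637 + 97662728555 - 49686288421 - 33549419497 + 13610949895 + 8149040695 - 2552338241 - 1327710076 + 304801365 + 133230930 - 20506255 - 7089500 + 614154 + 147273 - 4565 - 490
= 397125074750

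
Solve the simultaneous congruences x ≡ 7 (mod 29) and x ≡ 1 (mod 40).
761

Using Chinese Remainder Theorem:
M = 29 × 40 = 1160
M1 = 40, M2 = 29
y1 = 40^(-1) mod 29 = 8
y2 = 29^(-1) mod 40 = 29
x = (7×40×8 + 1×29×29) mod 1160 = 761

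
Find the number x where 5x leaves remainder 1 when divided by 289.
58

gcd(5, 289) = 1, so the inverse exists.
Extended Euclidean algorithm on (289, 5):
289 = 57 × 5 + 4  ⟹  4 = (1)·289 + (-57)·5
5 = 1 × 4 + 1  ⟹  1 = (-1)·289 + (58)·5
So (58)·5 ≡ 1 (mod 289), i.e. 5^(-1) ≡ 58 (mod 289).
Check: 5 × 58 = 290 ≡ 1 (mod 289)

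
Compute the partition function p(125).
3163127352

p(n) counts ways to write n as a sum of positive integers (order ignored).
Euler's pentagonal recurrence: p(k) = p(k-1) + p(k-2) - p(k-5) - p(k-7) + p(k-12) + p(k-15) - ... (offsets j(3j∓1)/2, signs ++--, p(0)=1, p(<0)=0).
DP table for k = 0..124: p(0)=1, p(1)=1, p(2)=2, p(3)=3, p(4)=5, p(5)=7, p(6)=11, p(7)=15, p(8)=22, p(9)=30, p(10)=42, p(11)=56, p(12)=77, p(13)=101, p(14)=135, p(15)=176, p(16)=231, p(17)=297, p(18)=385, p(19)=490, p(20)=627, p(21)=792, p(22)=1002, p(23)=1255, p(24)=1575, p(25)=1958, p(26)=2436, p(27)=3010, p(28)=3718, p(29)=4565, p(30)=5604, p(31)=6842, p(32)=8349, p(33)=10143, p(34)=12310, p(35)=14883, p(36)=17977, p(37)=21637, p(38)=26015, p(39)=31185, p(40)=37338, p(41)=44583, p(42)=53174, p(43)=63261, p(44)=75175, p(45)=89134, p(46)=105558, p(47)=124754, p(48)=147273, p(49)=173525, p(50)=204226, p(51)=239943, p(52)=281589, p(53)=329931, p(54)=386155, p(55)=451276, p(56)=526823, p(57)=614154, p(58)=715220, p(59)=831820, p(60)=966467, p(61)=1121505, p(62)=1300156, p(63)=1505499, p(64)=1741630, p(65)=2012558, p(66)=2323520, p(67)=2679689, p(68)=3087735, p(69)=3554345, p(70)=4087968, p(71)=4697205, p(72)=5392783, p(73)=6185689, p(74)=7089500, p(75)=8118264, p(76)=9289091, p(77)=10619863, p(78)=12132164, p(79)=13848650, p(80)=15796476, p(81)=18004327, p(82)=20506255, p(83)=23338469, p(84)=26543660, p(85)=30167357, p(86)=34262962, p(87)=38887673, p(88)=44108109, p(89)=49995925, p(90)=56634173, p(91)=64112359, p(92)=72533807, p(93)=82010177, p(94)=92669720, p(95)=104651419, p(96)=118114304, p(97)=133230930, p(98)=150198136, p(99)=169229875, p(100)=190569292, p(101)=214481126, p(102)=241265379, p(103)=271248950, p(104)=304801365, p(105)=342325709, p(106)=384276336, p(107)=431149389, p(108)=483502844, p(109)=541946240, p(110)=607163746, p(111)=679903203, p(112)=761002156, p(113)=851376628, p(114)=952050665, p(115)=1064144451, p(116)=1188908248, p(117)=1327710076, p(118)=1482074143, p(119)=1653668665, p(120)=1844349560, p(121)=2056148051, p(122)=2291320912, p(123)=2552338241, p(124)=2841940500.
Final step: p(125) = p(124) + p(123) - p(120) - p(118) + p(113) + p(110) - p(103) - p(99) + p(90) + p(85) - p(74) - p(68) + p(55) + p(48) - p(33) - p(25) + p(8)
= 2841940500 + 2552338241 - 1844349560 - 1482074143 + 851376628 + 607163746 - 271248950 - 169229875 + 56634173 + 30167357 - 7089500 - 3087735 + 451276 + 147273 - 10143 - 1958 + 22
= 3163127352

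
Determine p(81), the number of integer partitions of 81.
18004327

p(n) counts ways to write n as a sum of positive integers (order ignored).
Euler's pentagonal recurrence: p(k) = p(k-1) + p(k-2) - p(k-5) - p(k-7) + p(k-12) + p(k-15) - ... (offsets j(3j∓1)/2, signs ++--, p(0)=1, p(<0)=0).
DP table for k = 0..80: p(0)=1, p(1)=1, p(2)=2, p(3)=3, p(4)=5, p(5)=7, p(6)=11, p(7)=15, p(8)=22, p(9)=30, p(10)=42, p(11)=56, p(12)=77, p(13)=101, p(14)=135, p(15)=176, p(16)=231, p(17)=297, p(18)=385, p(19)=490, p(20)=627, p(21)=792, p(22)=1002, p(23)=1255, p(24)=1575, p(25)=1958, p(26)=2436, p(27)=3010, p(28)=3718, p(29)=4565, p(30)=5604, p(31)=6842, p(32)=8349, p(33)=10143, p(34)=12310, p(35)=14883, p(36)=17977, p(37)=21637, p(38)=26015, p(39)=31185, p(40)=37338, p(41)=44583, p(42)=53174, p(43)=63261, p(44)=75175, p(45)=89134, p(46)=105558, p(47)=124754, p(48)=147273, p(49)=173525, p(50)=204226, p(51)=239943, p(52)=281589, p(53)=329931, p(54)=386155, p(55)=451276, p(56)=526823, p(57)=614154, p(58)=715220, p(59)=831820, p(60)=966467, p(61)=1121505, p(62)=1300156, p(63)=1505499, p(64)=1741630, p(65)=2012558, p(66)=2323520, p(67)=2679689, p(68)=3087735, p(69)=3554345, p(70)=4087968, p(71)=4697205, p(72)=5392783, p(73)=6185689, p(74)=7089500, p(75)=8118264, p(76)=9289091, p(77)=10619863, p(78)=12132164, p(79)=13848650, p(80)=15796476.
Final step: p(81) = p(80) + p(79) - p(76) - p(74) + p(69) + p(66) - p(59) - p(55) + p(46) + p(41) - p(30) - p(24) + p(11) + p(4)
= 15796476 + 13848650 - 9289091 - 7089500 + 3554345 + 2323520 - 831820 - 451276 + 105558 + 44583 - 5604 - 1575 + 56 + 5
= 18004327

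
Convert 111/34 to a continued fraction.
[3; 3, 1, 3, 2]

Euclidean algorithm steps:
111 = 3 × 34 + 9
34 = 3 × 9 + 7
9 = 1 × 7 + 2
7 = 3 × 2 + 1
2 = 2 × 1 + 0
Continued fraction: [3; 3, 1, 3, 2]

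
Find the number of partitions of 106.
384276336

p(n) counts ways to write n as a sum of positive integers (order ignored).
Euler's pentagonal recurrence: p(k) = p(k-1) + p(k-2) - p(k-5) - p(k-7) + p(k-12) + p(k-15) - ... (offsets j(3j∓1)/2, signs ++--, p(0)=1, p(<0)=0).
DP table for k = 0..105: p(0)=1, p(1)=1, p(2)=2, p(3)=3, p(4)=5, p(5)=7, p(6)=11, p(7)=15, p(8)=22, p(9)=30, p(10)=42, p(11)=56, p(12)=77, p(13)=101, p(14)=135, p(15)=176, p(16)=231, p(17)=297, p(18)=385, p(19)=490, p(20)=627, p(21)=792, p(22)=1002, p(23)=1255, p(24)=1575, p(25)=1958, p(26)=2436, p(27)=3010, p(28)=3718, p(29)=4565, p(30)=5604, p(31)=6842, p(32)=8349, p(33)=10143, p(34)=12310, p(35)=14883, p(36)=17977, p(37)=21637, p(38)=26015, p(39)=31185, p(40)=37338, p(41)=44583, p(42)=53174, p(43)=63261, p(44)=75175, p(45)=89134, p(46)=105558, p(47)=124754, p(48)=147273, p(49)=173525, p(50)=204226, p(51)=239943, p(52)=281589, p(53)=329931, p(54)=386155, p(55)=451276, p(56)=526823, p(57)=614154, p(58)=715220, p(59)=831820, p(60)=966467, p(61)=1121505, p(62)=1300156, p(63)=1505499, p(64)=1741630, p(65)=2012558, p(66)=2323520, p(67)=2679689, p(68)=3087735, p(69)=3554345, p(70)=4087968, p(71)=4697205, p(72)=5392783, p(73)=6185689, p(74)=7089500, p(75)=8118264, p(76)=9289091, p(77)=10619863, p(78)=12132164, p(79)=13848650, p(80)=15796476, p(81)=18004327, p(82)=20506255, p(83)=23338469, p(84)=26543660, p(85)=30167357, p(86)=34262962, p(87)=38887673, p(88)=44108109, p(89)=49995925, p(90)=56634173, p(91)=64112359, p(92)=72533807, p(93)=82010177, p(94)=92669720, p(95)=104651419, p(96)=118114304, p(97)=133230930, p(98)=150198136, p(99)=169229875, p(100)=190569292, p(101)=214481126, p(102)=241265379, p(103)=271248950, p(104)=304801365, p(105)=342325709.
Final step: p(106) = p(105) + p(104) - p(101) - p(99) + p(94) + p(91) - p(84) - p(80) + p(71) + p(66) - p(55) - p(49) + p(36) + p(29) - p(14) - p(6)
= 342325709 + 304801365 - 214481126 - 169229875 + 92669720 + 64112359 - 26543660 - 15796476 + 4697205 + 2323520 - 451276 - 173525 + 17977 + 4565 - 135 - 11
= 384276336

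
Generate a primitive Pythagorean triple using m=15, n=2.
(221, 60, 229)

Euclid's formula: a = m² - n², b = 2mn, c = m² + n²
m = 15, n = 2
a = 15² - 2² = 225 - 4 = 221
b = 2 × 15 × 2 = 60
c = 15² + 2² = 225 + 4 = 229
Verification: 221² + 60² = 48841 + 3600 = 52441 = 229² ✓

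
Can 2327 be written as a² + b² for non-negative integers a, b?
Not possible

Factorization: 2327 = 13 × 179
By Fermat: n is sum of two squares iff every prime p ≡ 3 (mod 4) appears to even power.
Prime(s) ≡ 3 (mod 4) with odd exponent: [(179, 1)]
Therefore 2327 cannot be expressed as a² + b².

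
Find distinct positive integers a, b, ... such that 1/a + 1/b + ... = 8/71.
1/9 + 1/639

Greedy algorithm:
8/71: ceiling(71/8) = 9, use 1/9
1/639: ceiling(639/1) = 639, use 1/639
Result: 8/71 = 1/9 + 1/639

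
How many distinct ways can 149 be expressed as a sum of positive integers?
37027355200

p(n) counts ways to write n as a sum of positive integers (order ignored).
Euler's pentagonal recurrence: p(k) = p(k-1) + p(k-2) - p(k-5) - p(k-7) + p(k-12) + p(k-15) - ... (offsets j(3j∓1)/2, signs ++--, p(0)=1, p(<0)=0).
DP table for k = 0..148: p(0)=1, p(1)=1, p(2)=2, p(3)=3, p(4)=5, p(5)=7, p(6)=11, p(7)=15, p(8)=22, p(9)=30, p(10)=42, p(11)=56, p(12)=77, p(13)=101, p(14)=135, p(15)=176, p(16)=231, p(17)=297, p(18)=385, p(19)=490, p(20)=627, p(21)=792, p(22)=1002, p(23)=1255, p(24)=1575, p(25)=1958, p(26)=2436, p(27)=3010, p(28)=3718, p(29)=4565, p(30)=5604, p(31)=6842, p(32)=8349, p(33)=10143, p(34)=12310, p(35)=14883, p(36)=17977, p(37)=21637, p(38)=26015, p(39)=31185, p(40)=37338, p(41)=44583, p(42)=53174, p(43)=63261, p(44)=75175, p(45)=89134, p(46)=105558, p(47)=124754, p(48)=147273, p(49)=173525, p(50)=204226, p(51)=239943, p(52)=281589, p(53)=329931, p(54)=386155, p(55)=451276, p(56)=526823, p(57)=614154, p(58)=715220, p(59)=831820, p(60)=966467, p(61)=1121505, p(62)=1300156, p(63)=1505499, p(64)=1741630, p(65)=2012558, p(66)=2323520, p(67)=2679689, p(68)=3087735, p(69)=3554345, p(70)=4087968, p(71)=4697205, p(72)=5392783, p(73)=6185689, p(74)=7089500, p(75)=8118264, p(76)=9289091, p(77)=10619863, p(78)=12132164, p(79)=13848650, p(80)=15796476, p(81)=18004327, p(82)=20506255, p(83)=23338469, p(84)=26543660, p(85)=30167357, p(86)=34262962, p(87)=38887673, p(88)=44108109, p(89)=49995925, p(90)=56634173, p(91)=64112359, p(92)=72533807, p(93)=82010177, p(94)=92669720, p(95)=104651419, p(96)=118114304, p(97)=133230930, p(98)=150198136, p(99)=169229875, p(100)=190569292, p(101)=214481126, p(102)=241265379, p(103)=271248950, p(104)=304801365, p(105)=342325709, p(106)=384276336, p(107)=431149389, p(108)=483502844, p(109)=541946240, p(110)=607163746, p(111)=679903203, p(112)=761002156, p(113)=851376628, p(114)=952050665, p(115)=1064144451, p(116)=1188908248, p(117)=1327710076, p(118)=1482074143, p(119)=1653668665, p(120)=1844349560, p(121)=2056148051, p(122)=2291320912, p(123)=2552338241, p(124)=2841940500, p(125)=3163127352, p(126)=3519222692, p(127)=3913864295, p(128)=4351078600, p(129)=4835271870, p(130)=5371315400, p(131)=5964539504, p(132)=6620830889, p(133)=7346629512, p(134)=8149040695, p(135)=9035836076, p(136)=10015581680, p(137)=11097645016, p(138)=12292341831, p(139)=13610949895, p(140)=15065878135, p(141)=16670689208, p(142)=18440293320, p(143)=20390982757, p(144)=22540654445, p(145)=24908858009, p(146)=27517052599, p(147)=30388671978, p(148)=33549419497.
Final step: p(149) = p(148) + p(147) - p(144) - p(142) + p(137) + p(134) - p(127) - p(123) + p(114) + p(109) - p(98) - p(92) + p(79) + p(72) - p(57) - p(49) + p(32) + p(23) - p(4)
= 33549419497 + 30388671978 - 22540654445 - 18440293320 + 11097645016 + 8149040695 - 3913864295 - 2552338241 + 952050665 + 541946240 - 150198136 - 72533807 + 13848650 + 5392783 - 614154 - 173525 + 8349 + 1255 - 5
= 37027355200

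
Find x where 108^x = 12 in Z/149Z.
87

Baby-step giant-step with step n = ⌈√149⌉ = 13.
Baby steps 108^j mod 149 (j:value) for j=0..12: 0:1, 1:108, 2:42, 3:66, 4:125, 5:90, 6:35, 7:55, 8:129, 9:75, 10:54, 11:21, 12:33.
Giant-step multiplier: 108^(-13) ≡ 108^(148-13) = 108^135 ≡ 62 (mod 149).
Giant steps γ_i = 12·62^i mod 149: γ_0=12, γ_1=148, γ_2=87, γ_3=30, γ_4=72, γ_5=143, γ_6=75 (in table at j=9).
x = i·n + j = 6·13 + 9 = 87.
Check: 108^87 ≡ 12 (mod 149).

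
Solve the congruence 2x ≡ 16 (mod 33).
x ≡ 8 (mod 33)

gcd(2, 33) = 1, which divides 16, so solutions exist.
Find 2^(-1) mod 33 by the extended Euclidean algorithm:
33 = 16 × 2 + 1  ⟹  1 = (1)·33 + (-16)·2
So (-16)·2 ≡ 1 (mod 33), i.e. 2^(-1) ≡ -16 ≡ 17 (mod 33).
x ≡ 17 × 16 = 272 ≡ 8 (mod 33).
Check: 2 × 8 = 16 ≡ 16 (mod 33).
Unique solution: x ≡ 8 (mod 33)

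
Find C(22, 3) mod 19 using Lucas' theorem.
1

Using Lucas' theorem:
Write n=22 and k=3 in base 19:
n in base 19: [1, 3]
k in base 19: [0, 3]
C(22,3) mod 19 = ∏ C(n_i, k_i) mod 19
Digit binomials (mod 19): C(1,0) = 1; C(3,3) = 1
Product: 1 × 1 = 1 ≡ 1 (mod 19)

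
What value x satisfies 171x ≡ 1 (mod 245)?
96

gcd(171, 245) = 1, so the inverse exists.
Extended Euclidean algorithm on (245, 171):
245 = 1 × 171 + 74  ⟹  74 = (1)·245 + (-1)·171
171 = 2 × 74 + 23  ⟹  23 = (-2)·245 + (3)·171
74 = 3 × 23 + 5  ⟹  5 = (7)·245 + (-10)·171
23 = 4 × 5 + 3  ⟹  3 = (-30)·245 + (43)·171
5 = 1 × 3 + 2  ⟹  2 = (37)·245 + (-53)·171
3 = 1 × 2 + 1  ⟹  1 = (-67)·245 + (96)·171
So (96)·171 ≡ 1 (mod 245), i.e. 171^(-1) ≡ 96 (mod 245).
Check: 171 × 96 = 16416 ≡ 1 (mod 245)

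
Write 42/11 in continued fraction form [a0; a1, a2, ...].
[3; 1, 4, 2]

Euclidean algorithm steps:
42 = 3 × 11 + 9
11 = 1 × 9 + 2
9 = 4 × 2 + 1
2 = 2 × 1 + 0
Continued fraction: [3; 1, 4, 2]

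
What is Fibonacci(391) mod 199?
5

Matrix identity: Q^n = [[F_(n+1), F_n], [F_n, F_(n-1)]] with Q = [[1,1],[1,0]].
n = 391 = 110000111₂. Square-and-multiply, entries mod 199:
Q^1 = [[1,1],[1,0]]
Q^3 = (Q^1)²·Q = [[3,2],[2,1]]
Q^6 = (Q^3)² = [[13,8],[8,5]]
Q^12 = (Q^6)² = [[34,144],[144,89]]
Q^24 = (Q^12)² = [[2,1],[1,1]]
Q^48 = (Q^24)² = [[5,3],[3,2]]
Q^97 = (Q^48)²·Q = [[55,34],[34,21]]
Q^195 = (Q^97)²·Q = [[198,2],[2,196]]
Q^391 = (Q^195)²·Q = [[196,5],[5,191]]
F_391 mod 199 = Q^391[0][1] = 5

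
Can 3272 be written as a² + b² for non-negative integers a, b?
34² + 46² (a=34, b=46)

Factorization: 3272 = 2^3 × 409
By Fermat: n is sum of two squares iff every prime p ≡ 3 (mod 4) appears to even power.
All primes ≡ 3 (mod 4) appear to even power.
Search a = 0, 1, 2, … for 3272 - a² a perfect square: first hit at a = 34: 3272 - 1156 = 2116 = 46².
3272 = 34² + 46² = 1156 + 2116 ✓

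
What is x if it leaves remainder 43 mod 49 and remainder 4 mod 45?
1219

Using Chinese Remainder Theorem:
M = 49 × 45 = 2205
M1 = 45, M2 = 49
y1 = 45^(-1) mod 49 = 12
y2 = 49^(-1) mod 45 = 34
x = (43×45×12 + 4×49×34) mod 2205 = 1219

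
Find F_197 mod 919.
13

Matrix identity: Q^n = [[F_(n+1), F_n], [F_n, F_(n-1)]] with Q = [[1,1],[1,0]].
n = 197 = 11000101₂. Square-and-multiply, entries mod 919:
Q^1 = [[1,1],[1,0]]
Q^3 = (Q^1)²·Q = [[3,2],[2,1]]
Q^6 = (Q^3)² = [[13,8],[8,5]]
Q^12 = (Q^6)² = [[233,144],[144,89]]
Q^24 = (Q^12)² = [[586,418],[418,168]]
Q^49 = (Q^24)²·Q = [[678,723],[723,874]]
Q^98 = (Q^49)² = [[2,916],[916,5]]
Q^197 = (Q^98)²·Q = [[911,13],[13,898]]
F_197 mod 919 = Q^197[0][1] = 13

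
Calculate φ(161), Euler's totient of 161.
132

161 = 7 × 23
φ(n) = n × ∏(1 - 1/p) for each prime p dividing n
φ(161) = 161 × (1 - 1/7) × (1 - 1/23) = 132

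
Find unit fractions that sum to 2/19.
1/10 + 1/190

Greedy algorithm:
2/19: ceiling(19/2) = 10, use 1/10
1/190: ceiling(190/1) = 190, use 1/190
Result: 2/19 = 1/10 + 1/190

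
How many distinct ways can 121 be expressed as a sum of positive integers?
2056148051

p(n) counts ways to write n as a sum of positive integers (order ignored).
Euler's pentagonal recurrence: p(k) = p(k-1) + p(k-2) - p(k-5) - p(k-7) + p(k-12) + p(k-15) - ... (offsets j(3j∓1)/2, signs ++--, p(0)=1, p(<0)=0).
DP table for k = 0..120: p(0)=1, p(1)=1, p(2)=2, p(3)=3, p(4)=5, p(5)=7, p(6)=11, p(7)=15, p(8)=22, p(9)=30, p(10)=42, p(11)=56, p(12)=77, p(13)=101, p(14)=135, p(15)=176, p(16)=231, p(17)=297, p(18)=385, p(19)=490, p(20)=627, p(21)=792, p(22)=1002, p(23)=1255, p(24)=1575, p(25)=1958, p(26)=2436, p(27)=3010, p(28)=3718, p(29)=4565, p(30)=5604, p(31)=6842, p(32)=8349, p(33)=10143, p(34)=12310, p(35)=14883, p(36)=17977, p(37)=21637, p(38)=26015, p(39)=31185, p(40)=37338, p(41)=44583, p(42)=53174, p(43)=63261, p(44)=75175, p(45)=89134, p(46)=105558, p(47)=124754, p(48)=147273, p(49)=173525, p(50)=204226, p(51)=239943, p(52)=281589, p(53)=329931, p(54)=386155, p(55)=451276, p(56)=526823, p(57)=614154, p(58)=715220, p(59)=831820, p(60)=966467, p(61)=1121505, p(62)=1300156, p(63)=1505499, p(64)=1741630, p(65)=2012558, p(66)=2323520, p(67)=2679689, p(68)=3087735, p(69)=3554345, p(70)=4087968, p(71)=4697205, p(72)=5392783, p(73)=6185689, p(74)=7089500, p(75)=8118264, p(76)=9289091, p(77)=10619863, p(78)=12132164, p(79)=13848650, p(80)=15796476, p(81)=18004327, p(82)=20506255, p(83)=23338469, p(84)=26543660, p(85)=30167357, p(86)=34262962, p(87)=38887673, p(88)=44108109, p(89)=49995925, p(90)=56634173, p(91)=64112359, p(92)=72533807, p(93)=82010177, p(94)=92669720, p(95)=104651419, p(96)=118114304, p(97)=133230930, p(98)=150198136, p(99)=169229875, p(100)=190569292, p(101)=214481126, p(102)=241265379, p(103)=271248950, p(104)=304801365, p(105)=342325709, p(106)=384276336, p(107)=431149389, p(108)=483502844, p(109)=541946240, p(110)=607163746, p(111)=679903203, p(112)=761002156, p(113)=851376628, p(114)=952050665, p(115)=1064144451, p(116)=1188908248, p(117)=1327710076, p(118)=1482074143, p(119)=1653668665, p(120)=1844349560.
Final step: p(121) = p(120) + p(119) - p(116) - p(114) + p(109) + p(106) - p(99) - p(95) + p(86) + p(81) - p(70) - p(64) + p(51) + p(44) - p(29) - p(21) + p(4)
= 1844349560 + 1653668665 - 1188908248 - 952050665 + 541946240 + 384276336 - 169229875 - 104651419 + 34262962 + 18004327 - 4087968 - 1741630 + 239943 + 75175 - 4565 - 792 + 5
= 2056148051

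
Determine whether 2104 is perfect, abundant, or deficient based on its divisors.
deficient

Proper divisors of 2104: sum = 1 + 2 + 4 + 8 + 263 + 526 + 1052 = 1856
Since 1856 < 2104, 2104 is deficient.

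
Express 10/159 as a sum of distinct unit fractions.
1/16 + 1/2544

Greedy algorithm:
10/159: ceiling(159/10) = 16, use 1/16
1/2544: ceiling(2544/1) = 2544, use 1/2544
Result: 10/159 = 1/16 + 1/2544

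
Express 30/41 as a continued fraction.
[0; 1, 2, 1, 2, 1, 2]

Euclidean algorithm steps:
30 = 0 × 41 + 30
41 = 1 × 30 + 11
30 = 2 × 11 + 8
11 = 1 × 8 + 3
8 = 2 × 3 + 2
3 = 1 × 2 + 1
2 = 2 × 1 + 0
Continued fraction: [0; 1, 2, 1, 2, 1, 2]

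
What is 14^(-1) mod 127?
118

gcd(14, 127) = 1, so the inverse exists.
Extended Euclidean algorithm on (127, 14):
127 = 9 × 14 + 1  ⟹  1 = (1)·127 + (-9)·14
So (-9)·14 ≡ 1 (mod 127), i.e. 14^(-1) ≡ -9 ≡ 118 (mod 127).
Check: 14 × 118 = 1652 ≡ 1 (mod 127)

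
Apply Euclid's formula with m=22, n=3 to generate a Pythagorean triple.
(475, 132, 493)

Euclid's formula: a = m² - n², b = 2mn, c = m² + n²
m = 22, n = 3
a = 22² - 3² = 484 - 9 = 475
b = 2 × 22 × 3 = 132
c = 22² + 3² = 484 + 9 = 493
Verification: 475² + 132² = 225625 + 17424 = 243049 = 493² ✓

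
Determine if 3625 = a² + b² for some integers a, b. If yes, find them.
5² + 60² (a=5, b=60)

Factorization: 3625 = 5^3 × 29
By Fermat: n is sum of two squares iff every prime p ≡ 3 (mod 4) appears to even power.
All primes ≡ 3 (mod 4) appear to even power.
Search a = 0, 1, 2, … for 3625 - a² a perfect square: first hit at a = 5: 3625 - 25 = 3600 = 60².
3625 = 5² + 60² = 25 + 3600 ✓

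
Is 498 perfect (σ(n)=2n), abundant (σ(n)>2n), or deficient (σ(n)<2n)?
abundant

Proper divisors of 498: sum = 1 + 2 + 3 + 6 + 83 + 166 + 249 = 510
Since 510 > 498, 498 is abundant.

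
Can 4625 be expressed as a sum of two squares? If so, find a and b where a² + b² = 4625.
1² + 68² (a=1, b=68)

Factorization: 4625 = 5^3 × 37
By Fermat: n is sum of two squares iff every prime p ≡ 3 (mod 4) appears to even power.
All primes ≡ 3 (mod 4) appear to even power.
Search a = 0, 1, 2, … for 4625 - a² a perfect square: first hit at a = 1: 4625 - 1 = 4624 = 68².
4625 = 1² + 68² = 1 + 4624 ✓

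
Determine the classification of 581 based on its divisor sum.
deficient

Proper divisors of 581: sum = 1 + 7 + 83 = 91
Since 91 < 581, 581 is deficient.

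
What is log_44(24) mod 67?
18

Baby-step giant-step with step n = ⌈√67⌉ = 9.
Baby steps 44^j mod 67 (j:value) for j=0..8: 0:1, 1:44, 2:60, 3:27, 4:49, 5:12, 6:59, 7:50, 8:56.
Giant-step multiplier: 44^(-9) ≡ 44^(66-9) = 44^57 ≡ 58 (mod 67).
Giant steps γ_i = 24·58^i mod 67: γ_0=24, γ_1=52, γ_2=1 (in table at j=0).
x = i·n + j = 2·9 + 0 = 18.
Check: 44^18 ≡ 24 (mod 67).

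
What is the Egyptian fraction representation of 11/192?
1/18 + 1/576

Greedy algorithm:
11/192: ceiling(192/11) = 18, use 1/18
1/576: ceiling(576/1) = 576, use 1/576
Result: 11/192 = 1/18 + 1/576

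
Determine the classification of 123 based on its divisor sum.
deficient

Proper divisors of 123: sum = 1 + 3 + 41 = 45
Since 45 < 123, 123 is deficient.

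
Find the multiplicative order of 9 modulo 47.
23

47 is prime, so ord(9) divides φ(47) = 46.
Divisors of 46: 1, 2, 23, 46.
Repeated squaring: 9^1 ≡ 9, 9^2 ≡ 34, 9^4 ≡ 28, 9^8 ≡ 32, 9^16 ≡ 37, 9^32 ≡ 6 (mod 47).
Test 9^d mod 47 for each divisor d in increasing order:
9^1 ≡ 9
9^2 ≡ 34
9^23 = 9^16·9^4·9^2·9^1 ≡ 1  ← first divisor giving 1
The order is 23.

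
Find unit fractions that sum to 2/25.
1/13 + 1/325

Greedy algorithm:
2/25: ceiling(25/2) = 13, use 1/13
1/325: ceiling(325/1) = 325, use 1/325
Result: 2/25 = 1/13 + 1/325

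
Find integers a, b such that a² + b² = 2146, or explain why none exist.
11² + 45² (a=11, b=45)

Factorization: 2146 = 2 × 29 × 37
By Fermat: n is sum of two squares iff every prime p ≡ 3 (mod 4) appears to even power.
All primes ≡ 3 (mod 4) appear to even power.
Search a = 0, 1, 2, … for 2146 - a² a perfect square: first hit at a = 11: 2146 - 121 = 2025 = 45².
2146 = 11² + 45² = 121 + 2025 ✓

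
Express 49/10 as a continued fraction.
[4; 1, 9]

Euclidean algorithm steps:
49 = 4 × 10 + 9
10 = 1 × 9 + 1
9 = 9 × 1 + 0
Continued fraction: [4; 1, 9]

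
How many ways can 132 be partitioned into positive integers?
6620830889

p(n) counts ways to write n as a sum of positive integers (order ignored).
Euler's pentagonal recurrence: p(k) = p(k-1) + p(k-2) - p(k-5) - p(k-7) + p(k-12) + p(k-15) - ... (offsets j(3j∓1)/2, signs ++--, p(0)=1, p(<0)=0).
DP table for k = 0..131: p(0)=1, p(1)=1, p(2)=2, p(3)=3, p(4)=5, p(5)=7, p(6)=11, p(7)=15, p(8)=22, p(9)=30, p(10)=42, p(11)=56, p(12)=77, p(13)=101, p(14)=135, p(15)=176, p(16)=231, p(17)=297, p(18)=385, p(19)=490, p(20)=627, p(21)=792, p(22)=1002, p(23)=1255, p(24)=1575, p(25)=1958, p(26)=2436, p(27)=3010, p(28)=3718, p(29)=4565, p(30)=5604, p(31)=6842, p(32)=8349, p(33)=10143, p(34)=12310, p(35)=14883, p(36)=17977, p(37)=21637, p(38)=26015, p(39)=31185, p(40)=37338, p(41)=44583, p(42)=53174, p(43)=63261, p(44)=75175, p(45)=89134, p(46)=105558, p(47)=124754, p(48)=147273, p(49)=173525, p(50)=204226, p(51)=239943, p(52)=281589, p(53)=329931, p(54)=386155, p(55)=451276, p(56)=526823, p(57)=614154, p(58)=715220, p(59)=831820, p(60)=966467, p(61)=1121505, p(62)=1300156, p(63)=1505499, p(64)=1741630, p(65)=2012558, p(66)=2323520, p(67)=2679689, p(68)=3087735, p(69)=3554345, p(70)=4087968, p(71)=4697205, p(72)=5392783, p(73)=6185689, p(74)=7089500, p(75)=8118264, p(76)=9289091, p(77)=10619863, p(78)=12132164, p(79)=13848650, p(80)=15796476, p(81)=18004327, p(82)=20506255, p(83)=23338469, p(84)=26543660, p(85)=30167357, p(86)=34262962, p(87)=38887673, p(88)=44108109, p(89)=49995925, p(90)=56634173, p(91)=64112359, p(92)=72533807, p(93)=82010177, p(94)=92669720, p(95)=104651419, p(96)=118114304, p(97)=133230930, p(98)=150198136, p(99)=169229875, p(100)=190569292, p(101)=214481126, p(102)=241265379, p(103)=271248950, p(104)=304801365, p(105)=342325709, p(106)=384276336, p(107)=431149389, p(108)=483502844, p(109)=541946240, p(110)=607163746, p(111)=679903203, p(112)=761002156, p(113)=851376628, p(114)=952050665, p(115)=1064144451, p(116)=1188908248, p(117)=1327710076, p(118)=1482074143, p(119)=1653668665, p(120)=1844349560, p(121)=2056148051, p(122)=2291320912, p(123)=2552338241, p(124)=2841940500, p(125)=3163127352, p(126)=3519222692, p(127)=3913864295, p(128)=4351078600, p(129)=4835271870, p(130)=5371315400, p(131)=5964539504.
Final step: p(132) = p(131) + p(130) - p(127) - p(125) + p(120) + p(117) - p(110) - p(106) + p(97) + p(92) - p(81) - p(75) + p(62) + p(55) - p(40) - p(32) + p(15) + p(6)
= 5964539504 + 5371315400 - 3913864295 - 3163127352 + 1844349560 + 1327710076 - 607163746 - 384276336 + 133230930 + 72533807 - 18004327 - 8118264 + 1300156 + 451276 - 37338 - 8349 + 176 + 11
= 6620830889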